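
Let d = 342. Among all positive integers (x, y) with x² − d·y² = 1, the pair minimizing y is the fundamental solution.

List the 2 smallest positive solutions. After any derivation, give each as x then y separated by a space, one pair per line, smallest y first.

37 2
2737 148

√342 = [18; 2,36, …], period ℓ=2 (even) → k=1
i=0: a=18 ⇒ p=18, q=1
i=1: a=2 ⇒ p=37, q=2
(x₁, y₁) = (37, 2);  37² − 342·2² = 1 ✓
n=2: (37,2)∘(37,2) = (37·37+342·2·2, 37·2+2·37) = (2737,148)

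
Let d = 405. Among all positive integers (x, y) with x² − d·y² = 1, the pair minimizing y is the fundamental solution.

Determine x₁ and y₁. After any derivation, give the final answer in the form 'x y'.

161 8

[20; 8,40] for √405; ℓ=2 ⇒ convergent index 1
i=0: a=20 ⇒ p=20, q=1
i=1: a=8 ⇒ p=161, q=8
→ (161, 8).  Check: 161²=25921, 405·8²=25920, difference 1.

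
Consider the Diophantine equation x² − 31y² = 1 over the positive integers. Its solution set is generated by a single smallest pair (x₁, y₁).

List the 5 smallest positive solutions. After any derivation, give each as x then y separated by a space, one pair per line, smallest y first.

1520 273
4620799 829920
14047227440 2522956527
42703566796801 7669787012160
129818829015047600 23316149994009873

[5; 1,1,3,5,3,1,1,10] for √31; ℓ=8 ⇒ convergent index 7
i=0: a=5 ⇒ p=5, q=1
…
i=2: a=1 ⇒ p=11, q=2
i=3: a=3 ⇒ p=39, q=7
i=4: a=5 ⇒ p=206, q=37
…
i=6: a=1 ⇒ p=863, q=155
i=7: a=1 ⇒ p=1520, q=273
→ (1520, 273).  Check: 1520²=2310400, 31·273²=2310399, difference 1.
k=2:  x_2 = 1520·1520+31·273·273 = 4620799,  y_2 = 1520·273+273·1520 = 829920
k=3:  x_3 = 1520·4620799+31·273·829920 = 14047227440,  y_3 = 1520·829920+273·4620799 = 2522956527
k=4:  x_4 = 1520·14047227440+31·273·2522956527 = 42703566796801,  y_4 = 1520·2522956527+273·14047227440 = 7669787012160
k=5:  x_5 = 1520·42703566796801+31·273·7669787012160 = 129818829015047600,  y_5 = 1520·7669787012160+273·42703566796801 = 23316149994009873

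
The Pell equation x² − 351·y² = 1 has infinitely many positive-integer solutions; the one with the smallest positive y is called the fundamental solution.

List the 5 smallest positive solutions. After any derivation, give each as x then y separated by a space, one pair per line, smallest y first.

62425 3332
7793761249 416000200
973051091875225 51937624966668
121485428812828080001 6484412476672499600
15167455786308534696249625 809578897660623950093332

√351 = [18; 1,2,1,3,2,2,2,3,1,2,1,36, …], period ℓ=12 (even) → k=11
i=0: a=18 ⇒ p=18, q=1
…
i=2: a=2 ⇒ p=56, q=3
…
i=4: a=3 ⇒ p=281, q=15
i=5: a=2 ⇒ p=637, q=34
…
i=7: a=2 ⇒ p=3747, q=200
i=8: a=3 ⇒ p=12796, q=683
i=9: a=1 ⇒ p=16543, q=883
i=10: a=2 ⇒ p=45882, q=2449
i=11: a=1 ⇒ p=62425, q=3332
fundamental: x₁=62425, y₁=3332  (since 3896880625 − 351·11102224 = 1)
(x_2, y_2) = (62425·62425 + 351·3332·3332, 62425·3332 + 3332·62425) = (7793761249, 416000200)
(x_3, y_3) = (62425·7793761249 + 351·3332·416000200, 62425·416000200 + 3332·7793761249) = (973051091875225, 51937624966668)
(x_4, y_4) = (62425·973051091875225 + 351·3332·51937624966668, 62425·51937624966668 + 3332·973051091875225) = (121485428812828080001, 6484412476672499600)
(x_5, y_5) = (62425·121485428812828080001 + 351·3332·6484412476672499600, 62425·6484412476672499600 + 3332·121485428812828080001) = (15167455786308534696249625, 809578897660623950093332)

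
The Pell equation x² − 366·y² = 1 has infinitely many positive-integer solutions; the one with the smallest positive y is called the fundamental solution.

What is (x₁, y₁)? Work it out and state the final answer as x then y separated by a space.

907925 47458

d=366: √d = [19; 7,1,1,1,2,12,2,1,1,1,7,38] (ℓ=12, even), read p_11/q_11
k=0  a_k=19  p_k/q_k = 19/1
…
k=3  a_k=1  p_k/q_k = 287/15
…
k=7  a_k=2  p_k/q_k = 30055/1571
k=8  a_k=1  p_k/q_k = 44499/2326
k=9  a_k=1  p_k/q_k = 74554/3897
k=10  a_k=1  p_k/q_k = 119053/6223
k=11  a_k=7  p_k/q_k = 907925/47458
fundamental: x₁=907925, y₁=47458  (since 824327805625 − 366·2252261764 = 1)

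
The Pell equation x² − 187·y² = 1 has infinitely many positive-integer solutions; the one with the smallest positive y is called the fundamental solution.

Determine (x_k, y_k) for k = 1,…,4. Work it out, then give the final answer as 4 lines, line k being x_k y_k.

1682 123
5658247 413772
19034341226 1391928885
64031518226017 4682448355368

d=187: √d = [13; 1,2,13,2,1,26] (ℓ=6, even), read p_5/q_5
step 0: (13, 1)  from 13·(1,0) + (0,1)
…
step 2: (41, 3)  from 2·(14,1) + (13,1)
…
step 4: (1135, 83)  from 2·(547,40) + (41,3)
step 5: (1682, 123)  from 1·(1135,83) + (547,40)
fundamental: x₁=1682, y₁=123  (since 2829124 − 187·15129 = 1)
(x_2, y_2) = (1682·1682 + 187·123·123, 1682·123 + 123·1682) = (5658247, 413772)
(x_3, y_3) = (1682·5658247 + 187·123·413772, 1682·413772 + 123·5658247) = (19034341226, 1391928885)
(x_4, y_4) = (1682·19034341226 + 187·123·1391928885, 1682·1391928885 + 123·19034341226) = (64031518226017, 4682448355368)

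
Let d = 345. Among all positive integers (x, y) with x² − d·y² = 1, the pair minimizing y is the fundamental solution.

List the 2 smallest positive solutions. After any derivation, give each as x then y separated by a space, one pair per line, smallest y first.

√345 → a₀=18, period (1,1,2,1,6,1,2,1,1,36); ℓ=10 even so k=9
a_0=18:  p_0=18·1+0=18,  q_0=18·0+1=1
a_1=1:  p_1=1·18+1=19,  q_1=1·1+0=1
a_2=1:  p_2=1·19+18=37,  q_2=1·1+1=2
…
a_6=1:  p_6=1·873+130=1003,  q_6=1·47+7=54
a_7=2:  p_7=2·1003+873=2879,  q_7=2·54+47=155
a_8=1:  p_8=1·2879+1003=3882,  q_8=1·155+54=209
a_9=1:  p_9=1·3882+2879=6761,  q_9=1·209+155=364
(x₁, y₁) = (6761, 364);  6761² − 345·364² = 1 ✓
k=2:  x_2 = 6761·6761+345·364·364 = 91422241,  y_2 = 6761·364+364·6761 = 4922008

6761 364
91422241 4922008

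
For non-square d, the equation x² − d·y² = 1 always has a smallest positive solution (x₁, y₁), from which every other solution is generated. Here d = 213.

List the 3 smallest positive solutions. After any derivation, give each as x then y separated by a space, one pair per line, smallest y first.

d=213: √d = [14; 1,1,2,6,1,8,1,6,2,1,1,28] (ℓ=12, even), read p_11/q_11
k=0  a_k=14  p_k/q_k = 14/1
…
k=4  a_k=6  p_k/q_k = 467/32
…
k=6  a_k=8  p_k/q_k = 4787/328
…
k=8  a_k=6  p_k/q_k = 36749/2518
…
k=10  a_k=1  p_k/q_k = 115574/7919
k=11  a_k=1  p_k/q_k = 194399/13320
(x₁, y₁) = (194399, 13320);  194399² − 213·13320² = 1 ✓
n=2: (194399,13320)∘(194399,13320) = (194399·194399+213·13320·13320, 194399·13320+13320·194399) = (75581942401,5178789360)
n=3: (75581942401,5178789360)∘(194399,13320) = (194399·75581942401+213·13320·5178789360, 194399·5178789360+13320·75581942401) = (29386108041429599,2013502945575960)

194399 13320
75581942401 5178789360
29386108041429599 2013502945575960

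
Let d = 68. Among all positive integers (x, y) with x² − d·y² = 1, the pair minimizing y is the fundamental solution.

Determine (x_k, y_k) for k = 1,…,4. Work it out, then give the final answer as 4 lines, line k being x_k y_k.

[8; 4,16] for √68; ℓ=2 ⇒ convergent index 1
a_0=8:  p_0=8·1+0=8,  q_0=8·0+1=1
a_1=4:  p_1=4·8+1=33,  q_1=4·1+0=4
→ (33, 4).  Check: 33²=1089, 68·4²=1088, difference 1.
(33+4√68)^2 = 2177 + 264√68
(33+4√68)^3 = 143649 + 17420√68
(33+4√68)^4 = 9478657 + 1149456√68

33 4
2177 264
143649 17420
9478657 1149456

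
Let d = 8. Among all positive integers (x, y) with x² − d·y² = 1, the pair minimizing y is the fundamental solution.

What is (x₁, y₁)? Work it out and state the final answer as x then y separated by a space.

√8 = [2; 1,4, …], period ℓ=2 (even) → k=1
i=0: a=2 ⇒ p=2, q=1
i=1: a=1 ⇒ p=3, q=1
(x₁, y₁) = (3, 1);  3² − 8·1² = 1 ✓

3 1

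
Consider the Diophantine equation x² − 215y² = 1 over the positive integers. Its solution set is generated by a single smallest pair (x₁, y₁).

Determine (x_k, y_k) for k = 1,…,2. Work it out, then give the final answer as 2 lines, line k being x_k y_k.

√215 = [14; 1,1,1,28, …], period ℓ=4 (even) → k=3
step 0: (14, 1)  from 14·(1,0) + (0,1)
…
step 2: (29, 2)  from 1·(15,1) + (14,1)
step 3: (44, 3)  from 1·(29,2) + (15,1)
→ (44, 3).  Check: 44²=1936, 215·3²=1935, difference 1.
(44+3√215)^2 = 3871 + 264√215

44 3
3871 264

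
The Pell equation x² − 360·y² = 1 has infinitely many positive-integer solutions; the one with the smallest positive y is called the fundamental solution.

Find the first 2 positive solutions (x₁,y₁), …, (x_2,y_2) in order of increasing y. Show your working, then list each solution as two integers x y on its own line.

19 1
721 38

√360 = [18; 1,36, …], period ℓ=2 (even) → k=1
i=0: a=18 ⇒ p=18, q=1
i=1: a=1 ⇒ p=19, q=1
→ (19, 1).  Check: 19²=361, 360·1²=360, difference 1.
(19+1√360)^2 = 721 + 38√360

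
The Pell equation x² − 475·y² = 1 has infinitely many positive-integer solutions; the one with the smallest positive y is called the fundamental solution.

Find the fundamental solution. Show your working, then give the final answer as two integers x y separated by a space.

57799 2652

√475 → a₀=21, period (1,3,1,6,2,6,1,3,1,42); ℓ=10 even so k=9
i=0: a=21 ⇒ p=21, q=1
…
i=2: a=3 ⇒ p=87, q=4
i=3: a=1 ⇒ p=109, q=5
…
i=5: a=2 ⇒ p=1591, q=73
i=6: a=6 ⇒ p=10287, q=472
…
i=8: a=3 ⇒ p=45921, q=2107
i=9: a=1 ⇒ p=57799, q=2652
→ (57799, 2652).  Check: 57799²=3340724401, 475·2652²=3340724400, difference 1.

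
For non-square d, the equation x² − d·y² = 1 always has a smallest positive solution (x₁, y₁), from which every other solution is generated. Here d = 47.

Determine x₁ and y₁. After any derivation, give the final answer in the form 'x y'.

d=47: √d = [6; 1,5,1,12] (ℓ=4, even), read p_3/q_3
a_0=6:  p_0=6·1+0=6,  q_0=6·0+1=1
a_1=1:  p_1=1·6+1=7,  q_1=1·1+0=1
a_2=5:  p_2=5·7+6=41,  q_2=5·1+1=6
a_3=1:  p_3=1·41+7=48,  q_3=1·6+1=7
→ (48, 7).  Check: 48²=2304, 47·7²=2303, difference 1.

48 7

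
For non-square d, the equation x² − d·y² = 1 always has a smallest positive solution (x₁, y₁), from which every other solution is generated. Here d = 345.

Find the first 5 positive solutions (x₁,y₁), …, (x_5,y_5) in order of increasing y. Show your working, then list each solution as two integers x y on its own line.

6761 364
91422241 4922008
1236211536041 66555391812
16716052298924161 899962003159856
226034457949840969001 12169286140172181020

[18; 1,1,2,1,6,1,2,1,1,36] for √345; ℓ=10 ⇒ convergent index 9
a_0=18:  p_0=18·1+0=18,  q_0=18·0+1=1
a_1=1:  p_1=1·18+1=19,  q_1=1·1+0=1
…
a_4=1:  p_4=1·93+37=130,  q_4=1·5+2=7
a_5=6:  p_5=6·130+93=873,  q_5=6·7+5=47
…
a_8=1:  p_8=1·2879+1003=3882,  q_8=1·155+54=209
a_9=1:  p_9=1·3882+2879=6761,  q_9=1·209+155=364
fundamental: x₁=6761, y₁=364  (since 45711121 − 345·132496 = 1)
(6761+364√345)^2 = 91422241 + 4922008√345
(6761+364√345)^3 = 1236211536041 + 66555391812√345
(6761+364√345)^4 = 16716052298924161 + 899962003159856√345
(6761+364√345)^5 = 226034457949840969001 + 12169286140172181020√345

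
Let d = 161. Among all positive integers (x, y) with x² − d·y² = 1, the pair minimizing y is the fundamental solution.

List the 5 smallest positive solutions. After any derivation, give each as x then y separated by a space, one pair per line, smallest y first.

d=161: √d = [12; 1,2,4,1,2,1,4,2,1,24] (ℓ=10, even), read p_9/q_9
a_0=12:  p_0=12·1+0=12,  q_0=12·0+1=1
…
a_3=4:  p_3=4·38+13=165,  q_3=4·3+1=13
…
a_5=2:  p_5=2·203+165=571,  q_5=2·16+13=45
a_6=1:  p_6=1·571+203=774,  q_6=1·45+16=61
a_7=4:  p_7=4·774+571=3667,  q_7=4·61+45=289
a_8=2:  p_8=2·3667+774=8108,  q_8=2·289+61=639
a_9=1:  p_9=1·8108+3667=11775,  q_9=1·639+289=928
fundamental: x₁=11775, y₁=928  (since 138650625 − 161·861184 = 1)
(11775+928√161)^2 = 277301249 + 21854400√161
(11775+928√161)^3 = 6530444402175 + 514671119072√161
(11775+928√161)^4 = 153791965393920001 + 12120504832291200√161
(11775+928√161)^5 = 3621800778496371621375 + 285437888285786640928√161

11775 928
277301249 21854400
6530444402175 514671119072
153791965393920001 12120504832291200
3621800778496371621375 285437888285786640928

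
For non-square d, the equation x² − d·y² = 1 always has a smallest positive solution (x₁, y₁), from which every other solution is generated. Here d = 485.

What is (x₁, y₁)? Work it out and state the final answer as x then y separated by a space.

969 44

d=485: √d = [22; 44] (ℓ=1, odd), read p_1/q_1
k=0  a_k=22  p_k/q_k = 22/1
k=1  a_k=44  p_k/q_k = 969/44
→ (969, 44).  Check: 969²=938961, 485·44²=938960, difference 1.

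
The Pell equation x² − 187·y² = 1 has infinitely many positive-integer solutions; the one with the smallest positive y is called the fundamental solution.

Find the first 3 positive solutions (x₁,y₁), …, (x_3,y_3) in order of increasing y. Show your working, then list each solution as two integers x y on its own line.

1682 123
5658247 413772
19034341226 1391928885

[13; 1,2,13,2,1,26] for √187; ℓ=6 ⇒ convergent index 5
k=0  a_k=13  p_k/q_k = 13/1
…
k=3  a_k=13  p_k/q_k = 547/40
k=4  a_k=2  p_k/q_k = 1135/83
k=5  a_k=1  p_k/q_k = 1682/123
→ (1682, 123).  Check: 1682²=2829124, 187·123²=2829123, difference 1.
(x_2, y_2) = (1682·1682 + 187·123·123, 1682·123 + 123·1682) = (5658247, 413772)
(x_3, y_3) = (1682·5658247 + 187·123·413772, 1682·413772 + 123·5658247) = (19034341226, 1391928885)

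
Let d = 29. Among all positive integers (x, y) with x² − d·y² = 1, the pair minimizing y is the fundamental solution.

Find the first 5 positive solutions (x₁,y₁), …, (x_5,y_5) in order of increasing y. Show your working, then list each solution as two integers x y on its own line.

9801 1820
192119201 35675640
3765920568201 699313893460
73819574785756801 13707950903927280
1447011301184484245001 268703252919468649100

√29 → a₀=5, period (2,1,1,2,10); ℓ=5 odd so k=9
a_0=5:  p_0=5·1+0=5,  q_0=5·0+1=1
…
a_2=1:  p_2=1·11+5=16,  q_2=1·2+1=3
a_3=1:  p_3=1·16+11=27,  q_3=1·3+2=5
a_4=2:  p_4=2·27+16=70,  q_4=2·5+3=13
…
a_7=1:  p_7=1·1524+727=2251,  q_7=1·283+135=418
a_8=1:  p_8=1·2251+1524=3775,  q_8=1·418+283=701
a_9=2:  p_9=2·3775+2251=9801,  q_9=2·701+418=1820
→ (9801, 1820).  Check: 9801²=96059601, 29·1820²=96059600, difference 1.
k=2:  x_2 = 9801·9801+29·1820·1820 = 192119201,  y_2 = 9801·1820+1820·9801 = 35675640
k=3:  x_3 = 9801·192119201+29·1820·35675640 = 3765920568201,  y_3 = 9801·35675640+1820·192119201 = 699313893460
k=4:  x_4 = 9801·3765920568201+29·1820·699313893460 = 73819574785756801,  y_4 = 9801·699313893460+1820·3765920568201 = 13707950903927280
k=5:  x_5 = 9801·73819574785756801+29·1820·13707950903927280 = 1447011301184484245001,  y_5 = 9801·13707950903927280+1820·73819574785756801 = 268703252919468649100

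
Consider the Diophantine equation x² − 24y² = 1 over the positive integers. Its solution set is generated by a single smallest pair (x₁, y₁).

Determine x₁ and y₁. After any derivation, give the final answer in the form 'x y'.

[4; 1,8] for √24; ℓ=2 ⇒ convergent index 1
step 0: (4, 1)  from 4·(1,0) + (0,1)
step 1: (5, 1)  from 1·(4,1) + (1,0)
fundamental: x₁=5, y₁=1  (since 25 − 24·1 = 1)

5 1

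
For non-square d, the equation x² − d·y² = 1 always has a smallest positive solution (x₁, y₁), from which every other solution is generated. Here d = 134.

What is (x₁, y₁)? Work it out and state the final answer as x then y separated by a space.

145925 12606

d=134: √d = [11; 1,1,2,1,3,…,1,1,22] (ℓ=14, even), read p_13/q_13
i=0: a=11 ⇒ p=11, q=1
i=1: a=1 ⇒ p=12, q=1
…
i=3: a=2 ⇒ p=58, q=5
…
i=6: a=1 ⇒ p=382, q=33
…
i=8: a=1 ⇒ p=4503, q=389
i=9: a=3 ⇒ p=17630, q=1523
i=10: a=1 ⇒ p=22133, q=1912
i=11: a=2 ⇒ p=61896, q=5347
i=12: a=1 ⇒ p=84029, q=7259
i=13: a=1 ⇒ p=145925, q=12606
fundamental: x₁=145925, y₁=12606  (since 21294105625 − 134·158911236 = 1)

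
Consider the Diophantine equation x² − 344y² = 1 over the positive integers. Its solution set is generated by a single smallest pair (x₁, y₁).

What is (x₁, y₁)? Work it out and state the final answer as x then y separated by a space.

[18; 1,1,4,1,3,1,4,1,1,36] for √344; ℓ=10 ⇒ convergent index 9
step 0: (18, 1)  from 18·(1,0) + (0,1)
…
step 3: (167, 9)  from 4·(37,2) + (19,1)
…
step 5: (779, 42)  from 3·(204,11) + (167,9)
…
step 7: (4711, 254)  from 4·(983,53) + (779,42)
step 8: (5694, 307)  from 1·(4711,254) + (983,53)
step 9: (10405, 561)  from 1·(5694,307) + (4711,254)
(x₁, y₁) = (10405, 561);  10405² − 344·561² = 1 ✓

10405 561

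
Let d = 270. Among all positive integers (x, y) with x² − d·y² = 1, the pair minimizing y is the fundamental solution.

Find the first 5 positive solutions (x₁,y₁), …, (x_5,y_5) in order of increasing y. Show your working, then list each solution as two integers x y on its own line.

5291 322
55989361 3407404
592479412811 36057148806
6269617090376641 381556745257688
66345087457886202251 4037633442259705610

[16; 2,3,6,3,2,32] for √270; ℓ=6 ⇒ convergent index 5
step 0: (16, 1)  from 16·(1,0) + (0,1)
…
step 2: (115, 7)  from 3·(33,2) + (16,1)
…
step 4: (2284, 139)  from 3·(723,44) + (115,7)
step 5: (5291, 322)  from 2·(2284,139) + (723,44)
→ (5291, 322).  Check: 5291²=27994681, 270·322²=27994680, difference 1.
(5291+322√270)^2 = 55989361 + 3407404√270
(5291+322√270)^3 = 592479412811 + 36057148806√270
(5291+322√270)^4 = 6269617090376641 + 381556745257688√270
(5291+322√270)^5 = 66345087457886202251 + 4037633442259705610√270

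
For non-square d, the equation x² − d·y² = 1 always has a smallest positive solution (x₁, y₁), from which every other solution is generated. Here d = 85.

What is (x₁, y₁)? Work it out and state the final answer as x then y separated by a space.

d=85: √d = [9; 4,1,1,4,18] (ℓ=5, odd), read p_9/q_9
i=0: a=9 ⇒ p=9, q=1
i=1: a=4 ⇒ p=37, q=4
…
i=3: a=1 ⇒ p=83, q=9
i=4: a=4 ⇒ p=378, q=41
i=5: a=18 ⇒ p=6887, q=747
i=6: a=4 ⇒ p=27926, q=3029
i=7: a=1 ⇒ p=34813, q=3776
i=8: a=1 ⇒ p=62739, q=6805
i=9: a=4 ⇒ p=285769, q=30996
→ (285769, 30996).  Check: 285769²=81663921361, 85·30996²=81663921360, difference 1.

285769 30996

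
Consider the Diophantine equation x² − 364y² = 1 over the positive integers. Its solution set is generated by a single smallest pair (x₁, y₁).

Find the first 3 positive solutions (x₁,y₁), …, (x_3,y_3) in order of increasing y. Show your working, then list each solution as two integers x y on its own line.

4954951 259710
49103078824801 2573700648420
486606699052048124551 25505121203178395130

√364 → a₀=19, period (12,1,2,3,1,8,1,3,2,1,12,38); ℓ=12 even so k=11
k=0  a_k=19  p_k/q_k = 19/1
k=1  a_k=12  p_k/q_k = 229/12
…
k=3  a_k=2  p_k/q_k = 725/38
k=4  a_k=3  p_k/q_k = 2423/127
…
k=9  a_k=2  p_k/q_k = 270499/14178
k=10  a_k=1  p_k/q_k = 390371/20461
k=11  a_k=12  p_k/q_k = 4954951/259710
→ (4954951, 259710).  Check: 4954951²=24551539412401, 364·259710²=24551539412400, difference 1.
(x_2, y_2) = (4954951·4954951 + 364·259710·259710, 4954951·259710 + 259710·4954951) = (49103078824801, 2573700648420)
(x_3, y_3) = (4954951·49103078824801 + 364·259710·2573700648420, 4954951·2573700648420 + 259710·49103078824801) = (486606699052048124551, 25505121203178395130)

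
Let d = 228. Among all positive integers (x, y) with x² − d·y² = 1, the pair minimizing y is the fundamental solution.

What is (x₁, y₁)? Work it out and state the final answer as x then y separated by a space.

151 10

√228 → a₀=15, period (10,30); ℓ=2 even so k=1
a_0=15:  p_0=15·1+0=15,  q_0=15·0+1=1
a_1=10:  p_1=10·15+1=151,  q_1=10·1+0=10
(x₁, y₁) = (151, 10);  151² − 228·10² = 1 ✓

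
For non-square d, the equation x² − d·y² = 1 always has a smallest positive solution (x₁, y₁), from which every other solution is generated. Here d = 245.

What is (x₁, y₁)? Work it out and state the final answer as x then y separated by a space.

51841 3312

[15; 1,1,1,7,6,7,1,1,1,30] for √245; ℓ=10 ⇒ convergent index 9
i=0: a=15 ⇒ p=15, q=1
…
i=3: a=1 ⇒ p=47, q=3
…
i=7: a=1 ⇒ p=18016, q=1151
i=8: a=1 ⇒ p=33825, q=2161
i=9: a=1 ⇒ p=51841, q=3312
fundamental: x₁=51841, y₁=3312  (since 2687489281 − 245·10969344 = 1)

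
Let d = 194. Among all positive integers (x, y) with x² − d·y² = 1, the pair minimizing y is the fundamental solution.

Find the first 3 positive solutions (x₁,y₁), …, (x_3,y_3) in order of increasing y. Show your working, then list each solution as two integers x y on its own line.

[13; 1,12,1,26] for √194; ℓ=4 ⇒ convergent index 3
i=0: a=13 ⇒ p=13, q=1
…
i=2: a=12 ⇒ p=181, q=13
i=3: a=1 ⇒ p=195, q=14
fundamental: x₁=195, y₁=14  (since 38025 − 194·196 = 1)
k=2:  x_2 = 195·195+194·14·14 = 76049,  y_2 = 195·14+14·195 = 5460
k=3:  x_3 = 195·76049+194·14·5460 = 29658915,  y_3 = 195·5460+14·76049 = 2129386

195 14
76049 5460
29658915 2129386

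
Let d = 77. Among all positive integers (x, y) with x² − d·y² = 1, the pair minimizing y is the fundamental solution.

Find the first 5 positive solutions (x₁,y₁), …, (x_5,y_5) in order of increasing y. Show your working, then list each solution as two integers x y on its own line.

d=77: √d = [8; 1,3,2,3,1,16] (ℓ=6, even), read p_5/q_5
step 0: (8, 1)  from 8·(1,0) + (0,1)
step 1: (9, 1)  from 1·(8,1) + (1,0)
step 2: (35, 4)  from 3·(9,1) + (8,1)
…
step 4: (272, 31)  from 3·(79,9) + (35,4)
step 5: (351, 40)  from 1·(272,31) + (79,9)
(x₁, y₁) = (351, 40);  351² − 77·40² = 1 ✓
(351+40√77)^2 = 246401 + 28080√77
(351+40√77)^3 = 172973151 + 19712120√77
(351+40√77)^4 = 121426905601 + 13837880160√77
(351+40√77)^5 = 85241514758751 + 9714172160200√77

351 40
246401 28080
172973151 19712120
121426905601 13837880160
85241514758751 9714172160200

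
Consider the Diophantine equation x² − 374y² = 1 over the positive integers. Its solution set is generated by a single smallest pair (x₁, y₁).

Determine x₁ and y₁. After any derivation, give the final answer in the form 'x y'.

[19; 2,1,18,1,2,38] for √374; ℓ=6 ⇒ convergent index 5
a_0=19:  p_0=19·1+0=19,  q_0=19·0+1=1
…
a_2=1:  p_2=1·39+19=58,  q_2=1·2+1=3
a_3=18:  p_3=18·58+39=1083,  q_3=18·3+2=56
a_4=1:  p_4=1·1083+58=1141,  q_4=1·56+3=59
a_5=2:  p_5=2·1141+1083=3365,  q_5=2·59+56=174
→ (3365, 174).  Check: 3365²=11323225, 374·174²=11323224, difference 1.

3365 174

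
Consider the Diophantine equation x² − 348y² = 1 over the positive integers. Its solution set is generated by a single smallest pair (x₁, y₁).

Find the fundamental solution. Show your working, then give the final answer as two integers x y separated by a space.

1567 84

√348 → a₀=18, period (1,1,1,8,1,1,1,36); ℓ=8 even so k=7
a_0=18:  p_0=18·1+0=18,  q_0=18·0+1=1
…
a_3=1:  p_3=1·37+19=56,  q_3=1·2+1=3
…
a_5=1:  p_5=1·485+56=541,  q_5=1·26+3=29
a_6=1:  p_6=1·541+485=1026,  q_6=1·29+26=55
a_7=1:  p_7=1·1026+541=1567,  q_7=1·55+29=84
(x₁, y₁) = (1567, 84);  1567² − 348·84² = 1 ✓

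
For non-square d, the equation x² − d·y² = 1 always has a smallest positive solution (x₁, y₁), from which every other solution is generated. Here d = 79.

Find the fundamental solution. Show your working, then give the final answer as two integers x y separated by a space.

√79 = [8; 1,7,1,16, …], period ℓ=4 (even) → k=3
step 0: (8, 1)  from 8·(1,0) + (0,1)
step 1: (9, 1)  from 1·(8,1) + (1,0)
step 2: (71, 8)  from 7·(9,1) + (8,1)
step 3: (80, 9)  from 1·(71,8) + (9,1)
(x₁, y₁) = (80, 9);  80² − 79·9² = 1 ✓

80 9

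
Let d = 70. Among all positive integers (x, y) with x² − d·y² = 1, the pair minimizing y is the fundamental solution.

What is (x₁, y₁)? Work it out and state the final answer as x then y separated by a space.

251 30

√70 = [8; 2,1,2,1,2,16, …], period ℓ=6 (even) → k=5
step 0: (8, 1)  from 8·(1,0) + (0,1)
step 1: (17, 2)  from 2·(8,1) + (1,0)
step 2: (25, 3)  from 1·(17,2) + (8,1)
…
step 4: (92, 11)  from 1·(67,8) + (25,3)
step 5: (251, 30)  from 2·(92,11) + (67,8)
fundamental: x₁=251, y₁=30  (since 63001 − 70·900 = 1)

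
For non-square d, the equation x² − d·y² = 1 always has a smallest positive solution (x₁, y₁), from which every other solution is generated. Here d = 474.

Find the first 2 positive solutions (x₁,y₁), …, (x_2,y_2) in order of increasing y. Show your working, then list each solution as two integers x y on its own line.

d=474: √d = [21; 1,3,2,1,1,…,3,1,42] (ℓ=14, even), read p_13/q_13
i=0: a=21 ⇒ p=21, q=1
i=1: a=1 ⇒ p=22, q=1
i=2: a=3 ⇒ p=87, q=4
i=3: a=2 ⇒ p=196, q=9
i=4: a=1 ⇒ p=283, q=13
i=5: a=1 ⇒ p=479, q=22
i=6: a=1 ⇒ p=762, q=35
…
i=9: a=1 ⇒ p=10864, q=499
i=10: a=1 ⇒ p=16677, q=766
i=11: a=2 ⇒ p=44218, q=2031
i=12: a=3 ⇒ p=149331, q=6859
i=13: a=1 ⇒ p=193549, q=8890
(x₁, y₁) = (193549, 8890);  193549² − 474·8890² = 1 ✓
(193549+8890√474)^2 = 74922430801 + 3441301220√474

193549 8890
74922430801 3441301220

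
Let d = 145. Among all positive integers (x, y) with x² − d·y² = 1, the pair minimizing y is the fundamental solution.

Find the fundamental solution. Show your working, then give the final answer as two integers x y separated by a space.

√145 → a₀=12, period (24); ℓ=1 odd so k=1
i=0: a=12 ⇒ p=12, q=1
i=1: a=24 ⇒ p=289, q=24
fundamental: x₁=289, y₁=24  (since 83521 − 145·576 = 1)

289 24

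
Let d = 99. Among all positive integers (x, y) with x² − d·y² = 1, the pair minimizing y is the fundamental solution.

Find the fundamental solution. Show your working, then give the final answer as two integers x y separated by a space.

10 1

√99 = [9; 1,18, …], period ℓ=2 (even) → k=1
a_0=9:  p_0=9·1+0=9,  q_0=9·0+1=1
a_1=1:  p_1=1·9+1=10,  q_1=1·1+0=1
→ (10, 1).  Check: 10²=100, 99·1²=99, difference 1.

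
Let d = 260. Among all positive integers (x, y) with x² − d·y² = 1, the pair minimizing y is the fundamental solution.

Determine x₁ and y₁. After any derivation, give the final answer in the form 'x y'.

[16; 8,32] for √260; ℓ=2 ⇒ convergent index 1
k=0  a_k=16  p_k/q_k = 16/1
k=1  a_k=8  p_k/q_k = 129/8
→ (129, 8).  Check: 129²=16641, 260·8²=16640, difference 1.

129 8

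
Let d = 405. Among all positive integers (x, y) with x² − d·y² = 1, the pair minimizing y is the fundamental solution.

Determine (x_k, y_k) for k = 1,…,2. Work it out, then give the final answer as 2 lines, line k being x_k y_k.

√405 → a₀=20, period (8,40); ℓ=2 even so k=1
step 0: (20, 1)  from 20·(1,0) + (0,1)
step 1: (161, 8)  from 8·(20,1) + (1,0)
fundamental: x₁=161, y₁=8  (since 25921 − 405·64 = 1)
(x_2, y_2) = (161·161 + 405·8·8, 161·8 + 8·161) = (51841, 2576)

161 8
51841 2576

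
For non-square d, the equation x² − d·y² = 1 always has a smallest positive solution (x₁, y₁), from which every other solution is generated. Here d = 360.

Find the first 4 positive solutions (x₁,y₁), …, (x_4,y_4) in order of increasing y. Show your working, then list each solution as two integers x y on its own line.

√360 = [18; 1,36, …], period ℓ=2 (even) → k=1
a_0=18:  p_0=18·1+0=18,  q_0=18·0+1=1
a_1=1:  p_1=1·18+1=19,  q_1=1·1+0=1
→ (19, 1).  Check: 19²=361, 360·1²=360, difference 1.
(x_2, y_2) = (19·19 + 360·1·1, 19·1 + 1·19) = (721, 38)
(x_3, y_3) = (19·721 + 360·1·38, 19·38 + 1·721) = (27379, 1443)
(x_4, y_4) = (19·27379 + 360·1·1443, 19·1443 + 1·27379) = (1039681, 54796)

19 1
721 38
27379 1443
1039681 54796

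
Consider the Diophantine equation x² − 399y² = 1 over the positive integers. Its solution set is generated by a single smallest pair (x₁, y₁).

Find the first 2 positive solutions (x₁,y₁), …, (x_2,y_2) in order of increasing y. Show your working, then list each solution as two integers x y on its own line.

√399 = [19; 1,38, …], period ℓ=2 (even) → k=1
i=0: a=19 ⇒ p=19, q=1
i=1: a=1 ⇒ p=20, q=1
(x₁, y₁) = (20, 1);  20² − 399·1² = 1 ✓
(20+1√399)^2 = 799 + 40√399

20 1
799 40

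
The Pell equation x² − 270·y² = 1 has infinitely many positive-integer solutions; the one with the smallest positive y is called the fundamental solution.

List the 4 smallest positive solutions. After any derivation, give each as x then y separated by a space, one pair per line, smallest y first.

5291 322
55989361 3407404
592479412811 36057148806
6269617090376641 381556745257688

√270 → a₀=16, period (2,3,6,3,2,32); ℓ=6 even so k=5
a_0=16:  p_0=16·1+0=16,  q_0=16·0+1=1
a_1=2:  p_1=2·16+1=33,  q_1=2·1+0=2
…
a_3=6:  p_3=6·115+33=723,  q_3=6·7+2=44
a_4=3:  p_4=3·723+115=2284,  q_4=3·44+7=139
a_5=2:  p_5=2·2284+723=5291,  q_5=2·139+44=322
→ (5291, 322).  Check: 5291²=27994681, 270·322²=27994680, difference 1.
(5291+322√270)^2 = 55989361 + 3407404√270
(5291+322√270)^3 = 592479412811 + 36057148806√270
(5291+322√270)^4 = 6269617090376641 + 381556745257688√270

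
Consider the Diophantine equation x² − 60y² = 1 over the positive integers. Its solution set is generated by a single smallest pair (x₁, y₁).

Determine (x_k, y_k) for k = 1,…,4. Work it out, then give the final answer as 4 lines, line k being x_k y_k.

31 4
1921 248
119071 15372
7380481 952816

√60 = [7; 1,2,1,14, …], period ℓ=4 (even) → k=3
a_0=7:  p_0=7·1+0=7,  q_0=7·0+1=1
a_1=1:  p_1=1·7+1=8,  q_1=1·1+0=1
a_2=2:  p_2=2·8+7=23,  q_2=2·1+1=3
a_3=1:  p_3=1·23+8=31,  q_3=1·3+1=4
fundamental: x₁=31, y₁=4  (since 961 − 60·16 = 1)
(31+4√60)^2 = 1921 + 248√60
(31+4√60)^3 = 119071 + 15372√60
(31+4√60)^4 = 7380481 + 952816√60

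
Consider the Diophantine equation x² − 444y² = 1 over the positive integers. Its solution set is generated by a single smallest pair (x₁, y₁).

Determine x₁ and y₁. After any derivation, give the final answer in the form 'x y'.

√444 = [21; 14,42, …], period ℓ=2 (even) → k=1
a_0=21:  p_0=21·1+0=21,  q_0=21·0+1=1
a_1=14:  p_1=14·21+1=295,  q_1=14·1+0=14
fundamental: x₁=295, y₁=14  (since 87025 − 444·196 = 1)

295 14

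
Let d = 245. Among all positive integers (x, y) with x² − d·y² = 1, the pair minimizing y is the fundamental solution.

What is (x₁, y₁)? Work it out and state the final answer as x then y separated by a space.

[15; 1,1,1,7,6,7,1,1,1,30] for √245; ℓ=10 ⇒ convergent index 9
k=0  a_k=15  p_k/q_k = 15/1
…
k=2  a_k=1  p_k/q_k = 31/2
…
k=6  a_k=7  p_k/q_k = 15809/1010
…
k=8  a_k=1  p_k/q_k = 33825/2161
k=9  a_k=1  p_k/q_k = 51841/3312
→ (51841, 3312).  Check: 51841²=2687489281, 245·3312²=2687489280, difference 1.

51841 3312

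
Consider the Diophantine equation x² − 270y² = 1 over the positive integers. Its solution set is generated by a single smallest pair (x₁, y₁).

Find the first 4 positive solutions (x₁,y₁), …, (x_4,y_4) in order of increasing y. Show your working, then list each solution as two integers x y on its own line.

5291 322
55989361 3407404
592479412811 36057148806
6269617090376641 381556745257688

[16; 2,3,6,3,2,32] for √270; ℓ=6 ⇒ convergent index 5
i=0: a=16 ⇒ p=16, q=1
i=1: a=2 ⇒ p=33, q=2
i=2: a=3 ⇒ p=115, q=7
…
i=4: a=3 ⇒ p=2284, q=139
i=5: a=2 ⇒ p=5291, q=322
→ (5291, 322).  Check: 5291²=27994681, 270·322²=27994680, difference 1.
(x_2, y_2) = (5291·5291 + 270·322·322, 5291·322 + 322·5291) = (55989361, 3407404)
(x_3, y_3) = (5291·55989361 + 270·322·3407404, 5291·3407404 + 322·55989361) = (592479412811, 36057148806)
(x_4, y_4) = (5291·592479412811 + 270·322·36057148806, 5291·36057148806 + 322·592479412811) = (6269617090376641, 381556745257688)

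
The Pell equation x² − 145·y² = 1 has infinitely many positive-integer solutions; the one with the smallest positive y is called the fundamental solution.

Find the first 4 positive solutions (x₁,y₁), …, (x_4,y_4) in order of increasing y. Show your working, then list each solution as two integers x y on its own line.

√145 = [12; 24, …], period ℓ=1 (odd) → k=1
k=0  a_k=12  p_k/q_k = 12/1
k=1  a_k=24  p_k/q_k = 289/24
fundamental: x₁=289, y₁=24  (since 83521 − 145·576 = 1)
n=2: (289,24)∘(289,24) = (289·289+145·24·24, 289·24+24·289) = (167041,13872)
n=3: (167041,13872)∘(289,24) = (289·167041+145·24·13872, 289·13872+24·167041) = (96549409,8017992)
n=4: (96549409,8017992)∘(289,24) = (289·96549409+145·24·8017992, 289·8017992+24·96549409) = (55805391361,4634385504)

289 24
167041 13872
96549409 8017992
55805391361 4634385504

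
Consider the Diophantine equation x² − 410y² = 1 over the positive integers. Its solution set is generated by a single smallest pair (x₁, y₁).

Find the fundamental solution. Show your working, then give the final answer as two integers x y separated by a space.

81 4

√410 → a₀=20, period (4,40); ℓ=2 even so k=1
k=0  a_k=20  p_k/q_k = 20/1
k=1  a_k=4  p_k/q_k = 81/4
fundamental: x₁=81, y₁=4  (since 6561 − 410·16 = 1)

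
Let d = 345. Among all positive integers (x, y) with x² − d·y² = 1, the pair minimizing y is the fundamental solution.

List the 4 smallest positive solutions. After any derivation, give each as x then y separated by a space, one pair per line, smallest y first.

6761 364
91422241 4922008
1236211536041 66555391812
16716052298924161 899962003159856

√345 → a₀=18, period (1,1,2,1,6,1,2,1,1,36); ℓ=10 even so k=9
i=0: a=18 ⇒ p=18, q=1
i=1: a=1 ⇒ p=19, q=1
…
i=3: a=2 ⇒ p=93, q=5
…
i=5: a=6 ⇒ p=873, q=47
i=6: a=1 ⇒ p=1003, q=54
i=7: a=2 ⇒ p=2879, q=155
i=8: a=1 ⇒ p=3882, q=209
i=9: a=1 ⇒ p=6761, q=364
(x₁, y₁) = (6761, 364);  6761² − 345·364² = 1 ✓
(x_2, y_2) = (6761·6761 + 345·364·364, 6761·364 + 364·6761) = (91422241, 4922008)
(x_3, y_3) = (6761·91422241 + 345·364·4922008, 6761·4922008 + 364·91422241) = (1236211536041, 66555391812)
(x_4, y_4) = (6761·1236211536041 + 345·364·66555391812, 6761·66555391812 + 364·1236211536041) = (16716052298924161, 899962003159856)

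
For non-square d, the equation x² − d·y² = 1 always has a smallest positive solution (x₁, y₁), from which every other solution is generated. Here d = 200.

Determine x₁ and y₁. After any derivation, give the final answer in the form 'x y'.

√200 = [14; 7,28, …], period ℓ=2 (even) → k=1
a_0=14:  p_0=14·1+0=14,  q_0=14·0+1=1
a_1=7:  p_1=7·14+1=99,  q_1=7·1+0=7
→ (99, 7).  Check: 99²=9801, 200·7²=9800, difference 1.

99 7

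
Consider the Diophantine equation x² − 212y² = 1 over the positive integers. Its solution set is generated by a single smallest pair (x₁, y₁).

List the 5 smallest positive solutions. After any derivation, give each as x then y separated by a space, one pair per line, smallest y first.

66249 4550
8777860001 602865900
1163048894346249 79878526013650
154101652394311440001 10583744939153731800
20418160737778428282906249 1402325036868112630022750

√212 = [14; 1,1,3,1,1,…,1,1,28, …], period ℓ=14 (even) → k=13
i=0: a=14 ⇒ p=14, q=1
i=1: a=1 ⇒ p=15, q=1
…
i=4: a=1 ⇒ p=131, q=9
i=5: a=1 ⇒ p=233, q=16
…
i=7: a=6 ⇒ p=2417, q=166
i=8: a=1 ⇒ p=2781, q=191
i=9: a=1 ⇒ p=5198, q=357
i=10: a=1 ⇒ p=7979, q=548
i=11: a=3 ⇒ p=29135, q=2001
i=12: a=1 ⇒ p=37114, q=2549
i=13: a=1 ⇒ p=66249, q=4550
(x₁, y₁) = (66249, 4550);  66249² − 212·4550² = 1 ✓
(x_2, y_2) = (66249·66249 + 212·4550·4550, 66249·4550 + 4550·66249) = (8777860001, 602865900)
(x_3, y_3) = (66249·8777860001 + 212·4550·602865900, 66249·602865900 + 4550·8777860001) = (1163048894346249, 79878526013650)
(x_4, y_4) = (66249·1163048894346249 + 212·4550·79878526013650, 66249·79878526013650 + 4550·1163048894346249) = (154101652394311440001, 10583744939153731800)
(x_5, y_5) = (66249·154101652394311440001 + 212·4550·10583744939153731800, 66249·10583744939153731800 + 4550·154101652394311440001) = (20418160737778428282906249, 1402325036868112630022750)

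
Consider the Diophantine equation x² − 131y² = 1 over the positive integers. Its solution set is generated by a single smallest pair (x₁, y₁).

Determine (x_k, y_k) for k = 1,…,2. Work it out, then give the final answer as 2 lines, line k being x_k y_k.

10610 927
225144199 19670940

[11; 2,4,11,4,2,22] for √131; ℓ=6 ⇒ convergent index 5
step 0: (11, 1)  from 11·(1,0) + (0,1)
step 1: (23, 2)  from 2·(11,1) + (1,0)
…
step 4: (4727, 413)  from 4·(1156,101) + (103,9)
step 5: (10610, 927)  from 2·(4727,413) + (1156,101)
→ (10610, 927).  Check: 10610²=112572100, 131·927²=112572099, difference 1.
(x_2, y_2) = (10610·10610 + 131·927·927, 10610·927 + 927·10610) = (225144199, 19670940)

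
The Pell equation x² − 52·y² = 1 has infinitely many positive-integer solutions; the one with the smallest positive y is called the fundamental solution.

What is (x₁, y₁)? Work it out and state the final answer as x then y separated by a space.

649 90

√52 → a₀=7, period (4,1,2,1,4,14); ℓ=6 even so k=5
a_0=7:  p_0=7·1+0=7,  q_0=7·0+1=1
a_1=4:  p_1=4·7+1=29,  q_1=4·1+0=4
…
a_3=2:  p_3=2·36+29=101,  q_3=2·5+4=14
a_4=1:  p_4=1·101+36=137,  q_4=1·14+5=19
a_5=4:  p_5=4·137+101=649,  q_5=4·19+14=90
→ (649, 90).  Check: 649²=421201, 52·90²=421200, difference 1.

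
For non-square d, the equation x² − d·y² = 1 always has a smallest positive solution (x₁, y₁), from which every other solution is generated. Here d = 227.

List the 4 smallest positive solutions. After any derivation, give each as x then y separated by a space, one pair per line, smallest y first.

√227 → a₀=15, period (15,30); ℓ=2 even so k=1
i=0: a=15 ⇒ p=15, q=1
i=1: a=15 ⇒ p=226, q=15
fundamental: x₁=226, y₁=15  (since 51076 − 227·225 = 1)
k=2:  x_2 = 226·226+227·15·15 = 102151,  y_2 = 226·15+15·226 = 6780
k=3:  x_3 = 226·102151+227·15·6780 = 46172026,  y_3 = 226·6780+15·102151 = 3064545
k=4:  x_4 = 226·46172026+227·15·3064545 = 20869653601,  y_4 = 226·3064545+15·46172026 = 1385167560

226 15
102151 6780
46172026 3064545
20869653601 1385167560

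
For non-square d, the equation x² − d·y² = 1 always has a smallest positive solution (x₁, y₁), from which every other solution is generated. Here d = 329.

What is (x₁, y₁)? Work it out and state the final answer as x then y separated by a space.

[18; 7,4,2,1,1,4,1,1,2,4,7,36] for √329; ℓ=12 ⇒ convergent index 11
step 0: (18, 1)  from 18·(1,0) + (0,1)
…
step 4: (1705, 94)  from 1·(1179,65) + (526,29)
step 5: (2884, 159)  from 1·(1705,94) + (1179,65)
…
step 8: (29366, 1619)  from 1·(16125,889) + (13241,730)
step 9: (74857, 4127)  from 2·(29366,1619) + (16125,889)
step 10: (328794, 18127)  from 4·(74857,4127) + (29366,1619)
step 11: (2376415, 131016)  from 7·(328794,18127) + (74857,4127)
→ (2376415, 131016).  Check: 2376415²=5647348252225, 329·131016²=5647348252224, difference 1.

2376415 131016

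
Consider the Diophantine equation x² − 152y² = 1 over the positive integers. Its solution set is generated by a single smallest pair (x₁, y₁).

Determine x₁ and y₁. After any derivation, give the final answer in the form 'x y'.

d=152: √d = [12; 3,24] (ℓ=2, even), read p_1/q_1
a_0=12:  p_0=12·1+0=12,  q_0=12·0+1=1
a_1=3:  p_1=3·12+1=37,  q_1=3·1+0=3
(x₁, y₁) = (37, 3);  37² − 152·3² = 1 ✓

37 3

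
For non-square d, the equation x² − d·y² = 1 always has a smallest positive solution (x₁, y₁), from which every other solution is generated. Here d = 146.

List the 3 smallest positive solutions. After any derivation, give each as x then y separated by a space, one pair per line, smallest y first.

145 12
42049 3480
12194065 1009188

√146 = [12; 12,24, …], period ℓ=2 (even) → k=1
step 0: (12, 1)  from 12·(1,0) + (0,1)
step 1: (145, 12)  from 12·(12,1) + (1,0)
→ (145, 12).  Check: 145²=21025, 146·12²=21024, difference 1.
(x_2, y_2) = (145·145 + 146·12·12, 145·12 + 12·145) = (42049, 3480)
(x_3, y_3) = (145·42049 + 146·12·3480, 145·3480 + 12·42049) = (12194065, 1009188)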